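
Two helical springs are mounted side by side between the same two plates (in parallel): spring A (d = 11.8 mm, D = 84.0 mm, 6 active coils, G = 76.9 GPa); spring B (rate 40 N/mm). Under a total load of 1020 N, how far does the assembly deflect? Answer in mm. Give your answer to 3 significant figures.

k_A = Gd⁴/(8D³N_a) = (76.9×10³)(11.8⁴)/(8·84.0³·6) = 52.405 N/mm
Parallel: k_eq = 52.405 + 40 = 92.405 N/mm
δ = F/k_eq = 1020/92.405 = 11.038 mm

11.0 mm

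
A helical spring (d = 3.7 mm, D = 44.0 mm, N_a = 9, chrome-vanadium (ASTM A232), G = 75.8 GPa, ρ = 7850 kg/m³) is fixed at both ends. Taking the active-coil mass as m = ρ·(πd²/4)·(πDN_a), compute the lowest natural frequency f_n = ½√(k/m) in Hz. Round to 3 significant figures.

k = Gd⁴/(8D³N_a) = (75.8×10³)(3.7⁴)/(8·44.0³·9) = 2.3163 N/mm = 2316.3 N/m
Wire length L = πDN_a = π·44.0·9 = 1244.1 mm
m = ρ·(πd²/4)·L = 7850 × 10.752×10⁻⁶ m² × 1.2441 m = 0.105 kg
f_n = ½√(k/m) = 0.5·√(2316.3/0.105) = 0.5·√(22059) = 74.261 Hz

74.3 Hz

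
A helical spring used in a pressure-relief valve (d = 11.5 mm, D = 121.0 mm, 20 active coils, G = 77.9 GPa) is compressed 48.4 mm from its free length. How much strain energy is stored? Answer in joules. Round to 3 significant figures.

k = Gd⁴/(8D³N_a) = (77.9×10³)(11.5⁴)/(8·121.0³·20) = 4.8068 N/mm
U = ½kδ² = 0.5 × 4.8068 × 48.4² = 5630.1 N·mm = 5.6301 J

5.63 J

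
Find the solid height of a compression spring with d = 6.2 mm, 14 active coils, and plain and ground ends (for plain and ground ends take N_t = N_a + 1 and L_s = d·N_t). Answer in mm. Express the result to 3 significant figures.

plain and ground ends: N_t = N_a + 1 = 14 + 1 = 15
L_s = d·N_t = 6.2 × 15 = 93 mm

93.0 mm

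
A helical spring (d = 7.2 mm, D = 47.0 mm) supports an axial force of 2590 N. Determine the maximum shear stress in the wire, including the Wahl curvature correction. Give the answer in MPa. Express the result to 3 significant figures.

1020 MPa

Spring index C = D/d = 47.0/7.2 = 6.5278
K_W = (4C−1)/(4C−4) + 0.615/C = 25.111/22.111 + 0.0942 = 1.2299
τ₀ = 8FD/(πd³) = 8·2590·47.0/(π·7.2³) = 973840/1172.6 = 830.5 MPa
τ_max = K·τ₀ = 1.2299 × 830.5 = 1021.4 MPa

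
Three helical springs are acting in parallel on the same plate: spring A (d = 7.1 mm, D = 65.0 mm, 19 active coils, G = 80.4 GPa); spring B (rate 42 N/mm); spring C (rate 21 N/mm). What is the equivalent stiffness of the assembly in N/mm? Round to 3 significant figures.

k_A = Gd⁴/(8D³N_a) = (80.4×10³)(7.1⁴)/(8·65.0³·19) = 4.8945 N/mm
Parallel: k_eq = 4.8945 + 42 + 21 = 67.894 N/mm

67.9 N/mm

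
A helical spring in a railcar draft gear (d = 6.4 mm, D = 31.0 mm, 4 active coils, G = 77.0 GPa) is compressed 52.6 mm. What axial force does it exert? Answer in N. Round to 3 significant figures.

k = Gd⁴/(8D³N_a) = (77.0×10³)(6.4⁴)/(8·31.0³·4) = 135.51 N/mm
F = k·δ = 135.51 × 52.6 = 7127.9 N

7130 N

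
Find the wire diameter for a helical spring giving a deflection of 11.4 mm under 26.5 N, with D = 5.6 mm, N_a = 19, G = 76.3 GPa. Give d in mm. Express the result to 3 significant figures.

Required rate k = F/δ = 26.5/11.4 = 2.3246 N/mm
d = (8D³N_a·k / G)^(1/4) = (8·5.6³·19·2.3246 / (76.3×10³))^0.25
  = (0.81325)^0.25 = 0.9496 mm

0.950 mm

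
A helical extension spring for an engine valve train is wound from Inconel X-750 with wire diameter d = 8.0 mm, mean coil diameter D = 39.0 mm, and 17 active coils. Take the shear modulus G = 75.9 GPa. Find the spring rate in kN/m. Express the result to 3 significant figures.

38.5 kN/m

k = Gd⁴/(8D³N_a) = (75.9×10³ × 8.0⁴) / (8 × 39.0³ × 17)
  = 3.10886e+08 / 8.06738e+06 = 38.536 N/mm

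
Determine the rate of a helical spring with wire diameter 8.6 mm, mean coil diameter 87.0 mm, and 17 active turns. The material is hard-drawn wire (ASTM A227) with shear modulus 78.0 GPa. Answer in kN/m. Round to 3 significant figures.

k = Gd⁴/(8D³N_a) = (78.0×10³ × 8.6⁴) / (8 × 87.0³ × 17)
  = 4.26666e+08 / 8.95564e+07 = 4.7642 N/mm

4.76 kN/m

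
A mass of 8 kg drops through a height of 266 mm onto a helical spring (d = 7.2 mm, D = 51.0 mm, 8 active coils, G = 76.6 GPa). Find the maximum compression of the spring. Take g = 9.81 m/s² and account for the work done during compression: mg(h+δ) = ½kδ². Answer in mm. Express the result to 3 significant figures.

44.9 mm

k = Gd⁴/(8D³N_a) = (76.6×10³)(7.2⁴)/(8·51.0³·8) = 24.248 N/mm
W = mg = 8 × 9.81 = 78.48 N
½kδ² − Wδ − Wh = 0 → δ = (W + √(W² + 2kWh))/k
δ = (78.48 + √(6159.1 + 1.01237e+06))/24.248 = (78.48 + 1009.2)/24.248 = 44.858 mm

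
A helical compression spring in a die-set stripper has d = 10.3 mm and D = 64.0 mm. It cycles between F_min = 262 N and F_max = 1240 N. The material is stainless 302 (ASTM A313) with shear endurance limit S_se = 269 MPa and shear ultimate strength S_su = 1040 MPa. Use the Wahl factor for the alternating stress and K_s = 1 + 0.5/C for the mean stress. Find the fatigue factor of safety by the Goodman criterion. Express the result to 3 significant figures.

2.21

C = D/d = 64.0/10.3 = 6.2136; K_W = (4C−1)/(4C−4)+0.615/C = 1.2428; K_s = 1+0.5/C = 1.0805
F_a = (F_max−F_min)/2 = 489 N; F_m = (F_max+F_min)/2 = 751 N
τ_a = K_W·8F_aD/(πd³) = 1.2428 × 72.932 = 90.642 MPa
τ_m = K_s·8F_mD/(πd³) = 1.0805 × 112.01 = 121.02 MPa
Goodman: 1/n_f = τ_a/S_se + τ_m/S_su = 90.642/269 + 121.02/1040 = 0.33696 + 0.11637 = 0.45333
n_f = 1/0.45333 = 2.206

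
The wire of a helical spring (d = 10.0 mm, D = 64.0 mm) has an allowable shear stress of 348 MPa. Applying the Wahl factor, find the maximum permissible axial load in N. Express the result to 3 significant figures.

C = D/d = 64.0/10.0 = 6.4000
K_W = (4C−1)/(4C−4) + 0.615/C = 24.600/21.600 + 0.0961 = 1.2350
τ_max = K·8FD/(πd³) → F_max = τ_allow·πd³/(8DK)
F_max = 348·π·10.0³/(8·64.0·1.2350) = 1.0933e+06/632.31 = 1729 N

1730 N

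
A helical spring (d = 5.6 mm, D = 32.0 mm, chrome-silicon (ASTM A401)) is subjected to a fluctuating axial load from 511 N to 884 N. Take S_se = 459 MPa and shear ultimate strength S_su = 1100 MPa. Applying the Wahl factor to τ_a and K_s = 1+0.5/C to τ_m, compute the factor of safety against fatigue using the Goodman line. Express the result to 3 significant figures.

1.79

C = D/d = 32.0/5.6 = 5.7143; K_W = (4C−1)/(4C−4)+0.615/C = 1.2667; K_s = 1+0.5/C = 1.0875
F_a = (F_max−F_min)/2 = 186.5 N; F_m = (F_max+F_min)/2 = 697.5 N
τ_a = K_W·8F_aD/(πd³) = 1.2667 × 86.538 = 109.62 MPa
τ_m = K_s·8F_mD/(πd³) = 1.0875 × 323.65 = 351.97 MPa
Goodman: 1/n_f = τ_a/S_se + τ_m/S_su = 109.62/459 + 351.97/1100 = 0.23882 + 0.31997 = 0.55879
n_f = 1/0.55879 = 1.79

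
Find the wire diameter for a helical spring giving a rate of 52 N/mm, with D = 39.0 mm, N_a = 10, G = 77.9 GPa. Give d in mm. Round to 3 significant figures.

d = (8D³N_a·k / G)^(1/4) = (8·39.0³·10·52 / (77.9×10³))^0.25
  = (3167.7)^0.25 = 7.5022 mm

7.50 mm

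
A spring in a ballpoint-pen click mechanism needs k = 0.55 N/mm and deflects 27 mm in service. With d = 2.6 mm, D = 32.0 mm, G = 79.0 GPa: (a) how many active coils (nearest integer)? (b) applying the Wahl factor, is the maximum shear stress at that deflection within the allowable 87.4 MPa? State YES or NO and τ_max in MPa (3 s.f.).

N_a = Gd⁴/(8D³k) = (79.0×10³)(2.6⁴)/(8·32.0³·0.55) = 25.04 → N_a = 25
Actual rate k = Gd⁴/(8D³·25) = 0.55086 N/mm
Working load F = kδ = 0.55086·27 = 14.873 N
C = 32.0/2.6 = 12.3077; K_W = (4C−1)/(4C−4)+0.615/C = 1.1163
τ_max = K_W·8FD/(πd³) = 1.1163·68.956 = 76.976 MPa
τ_max ≤ 87.4 MPa → acceptable

(a) 25 coils; (b) YES, τ_max = 77.0 MPa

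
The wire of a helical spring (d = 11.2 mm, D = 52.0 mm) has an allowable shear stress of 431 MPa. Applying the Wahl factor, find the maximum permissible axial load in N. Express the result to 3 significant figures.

C = D/d = 52.0/11.2 = 4.6429
K_W = (4C−1)/(4C−4) + 0.615/C = 17.571/14.571 + 0.1325 = 1.3383
τ_max = K·8FD/(πd³) → F_max = τ_allow·πd³/(8DK)
F_max = 431·π·11.2³/(8·52.0·1.3383) = 1.9023e+06/556.75 = 3416.8 N

3420 N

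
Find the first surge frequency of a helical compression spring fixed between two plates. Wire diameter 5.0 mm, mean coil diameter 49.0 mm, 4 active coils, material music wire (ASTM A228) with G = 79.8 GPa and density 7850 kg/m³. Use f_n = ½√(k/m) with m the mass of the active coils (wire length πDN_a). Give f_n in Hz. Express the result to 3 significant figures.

187 Hz

k = Gd⁴/(8D³N_a) = (79.8×10³)(5.0⁴)/(8·49.0³·4) = 13.248 N/mm = 13248 N/m
Wire length L = πDN_a = π·49.0·4 = 615.75 mm
m = ρ·(πd²/4)·L = 7850 × 19.635×10⁻⁶ m² × 0.61575 m = 0.094909 kg
f_n = ½√(k/m) = 0.5·√(13248/0.094909) = 0.5·√(1.3959e+05) = 186.81 Hz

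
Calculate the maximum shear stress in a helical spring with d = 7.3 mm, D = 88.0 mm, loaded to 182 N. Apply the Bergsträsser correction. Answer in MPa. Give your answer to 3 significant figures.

116 MPa

Spring index C = D/d = 88.0/7.3 = 12.0548
K_B = (4C+2)/(4C−3) = 50.219/45.219 = 1.1106
τ₀ = 8FD/(πd³) = 8·182·88.0/(π·7.3³) = 128128/1222.1 = 104.84 MPa
τ_max = K·τ₀ = 1.1106 × 104.84 = 116.43 MPa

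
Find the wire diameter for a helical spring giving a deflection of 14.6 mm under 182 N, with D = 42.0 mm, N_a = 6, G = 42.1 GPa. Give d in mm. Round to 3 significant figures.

Required rate k = F/δ = 182/14.6 = 12.466 N/mm
d = (8D³N_a·k / G)^(1/4) = (8·42.0³·6·12.466 / (42.1×10³))^0.25
  = (1053)^0.25 = 5.6965 mm

5.70 mm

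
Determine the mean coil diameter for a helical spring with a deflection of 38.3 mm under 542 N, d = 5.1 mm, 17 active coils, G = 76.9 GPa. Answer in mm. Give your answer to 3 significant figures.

Required rate k = F/δ = 542/38.3 = 14.151 N/mm
D = (Gd⁴/(8N_a·k))^(1/3) = (76.9×10³·5.1⁴/(8·17·14.151))^(1/3)
  = (27031.3)^(1/3) = 30.0116 mm

30.0 mm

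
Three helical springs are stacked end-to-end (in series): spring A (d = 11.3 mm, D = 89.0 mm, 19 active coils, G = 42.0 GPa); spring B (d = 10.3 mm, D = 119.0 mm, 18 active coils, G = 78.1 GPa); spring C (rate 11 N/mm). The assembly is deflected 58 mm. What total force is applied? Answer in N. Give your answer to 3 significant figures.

111 N

k_A = Gd⁴/(8D³N_a) = (42.0×10³)(11.3⁴)/(8·89.0³·19) = 6.3907 N/mm
k_B = Gd⁴/(8D³N_a) = (78.1×10³)(10.3⁴)/(8·119.0³·18) = 3.6224 N/mm
Series: 1/k_eq = 1/6.3907 + 1/3.6224 + 1/11 = 0.52345; k_eq = 1.9104 N/mm
F = k_eq·δ = 1.9104·58 = 110.8 N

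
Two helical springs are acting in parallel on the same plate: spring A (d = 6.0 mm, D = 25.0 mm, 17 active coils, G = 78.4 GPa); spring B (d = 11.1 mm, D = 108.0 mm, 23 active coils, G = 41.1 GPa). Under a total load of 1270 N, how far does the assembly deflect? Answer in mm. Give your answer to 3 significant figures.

k_A = Gd⁴/(8D³N_a) = (78.4×10³)(6.0⁴)/(8·25.0³·17) = 47.815 N/mm
k_B = Gd⁴/(8D³N_a) = (41.1×10³)(11.1⁴)/(8·108.0³·23) = 2.6918 N/mm
Parallel: k_eq = 47.815 + 2.6918 = 50.507 N/mm
δ = F/k_eq = 1270/50.507 = 25.145 mm

25.1 mm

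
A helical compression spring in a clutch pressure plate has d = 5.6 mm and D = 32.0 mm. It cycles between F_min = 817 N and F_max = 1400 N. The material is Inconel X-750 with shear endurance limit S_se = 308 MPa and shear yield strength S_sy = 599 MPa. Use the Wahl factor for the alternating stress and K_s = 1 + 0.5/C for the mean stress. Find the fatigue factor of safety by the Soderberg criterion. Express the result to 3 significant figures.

0.671

C = D/d = 32.0/5.6 = 5.7143; K_W = (4C−1)/(4C−4)+0.615/C = 1.2667; K_s = 1+0.5/C = 1.0875
F_a = (F_max−F_min)/2 = 291.5 N; F_m = (F_max+F_min)/2 = 1108.5 N
τ_a = K_W·8F_aD/(πd³) = 1.2667 × 135.26 = 171.33 MPa
τ_m = K_s·8F_mD/(πd³) = 1.0875 × 514.35 = 559.36 MPa
Soderberg: 1/n_f = τ_a/S_se + τ_m/S_sy = 171.33/308 + 559.36/599 = 0.55628 + 0.93382 = 1.4901
n_f = 1/1.4901 = 0.6711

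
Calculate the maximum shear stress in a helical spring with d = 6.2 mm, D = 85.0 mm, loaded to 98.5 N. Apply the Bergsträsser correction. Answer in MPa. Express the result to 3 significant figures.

98.1 MPa

Spring index C = D/d = 85.0/6.2 = 13.7097
K_B = (4C+2)/(4C−3) = 56.839/51.839 = 1.0965
τ₀ = 8FD/(πd³) = 8·98.5·85.0/(π·6.2³) = 66980/748.73 = 89.458 MPa
τ_max = K·τ₀ = 1.0965 × 89.458 = 98.087 MPa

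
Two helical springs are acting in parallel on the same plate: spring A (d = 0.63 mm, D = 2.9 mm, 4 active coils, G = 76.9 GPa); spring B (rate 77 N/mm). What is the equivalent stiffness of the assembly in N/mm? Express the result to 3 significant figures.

k_A = Gd⁴/(8D³N_a) = (76.9×10³)(0.63⁴)/(8·2.9³·4) = 15.522 N/mm
Parallel: k_eq = 15.522 + 77 = 92.522 N/mm

92.5 N/mm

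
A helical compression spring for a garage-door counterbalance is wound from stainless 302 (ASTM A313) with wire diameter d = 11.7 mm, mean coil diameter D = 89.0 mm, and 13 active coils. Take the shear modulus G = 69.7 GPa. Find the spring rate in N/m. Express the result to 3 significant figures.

k = Gd⁴/(8D³N_a) = (69.7×10³ × 11.7⁴) / (8 × 89.0³ × 13)
  = 1.3061e+09 / 7.33168e+07 = 17.814 N/mm = 17814 N/m

17800 N/m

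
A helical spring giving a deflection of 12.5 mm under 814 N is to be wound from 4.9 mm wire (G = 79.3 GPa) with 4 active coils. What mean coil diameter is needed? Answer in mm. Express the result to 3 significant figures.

Required rate k = F/δ = 814/12.5 = 65.12 N/mm
D = (Gd⁴/(8N_a·k))^(1/3) = (79.3×10³·4.9⁴/(8·4·65.12))^(1/3)
  = (21937.8)^(1/3) = 27.9940 mm

28.0 mm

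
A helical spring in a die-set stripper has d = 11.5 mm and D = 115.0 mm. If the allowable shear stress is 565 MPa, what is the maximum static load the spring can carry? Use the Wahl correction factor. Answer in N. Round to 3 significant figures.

2560 N

C = D/d = 115.0/11.5 = 10.0000
K_W = (4C−1)/(4C−4) + 0.615/C = 39.000/36.000 + 0.0615 = 1.1448
τ_max = K·8FD/(πd³) → F_max = τ_allow·πd³/(8DK)
F_max = 565·π·11.5³/(8·115.0·1.1448) = 2.6996e+06/1053.2 = 2563.1 N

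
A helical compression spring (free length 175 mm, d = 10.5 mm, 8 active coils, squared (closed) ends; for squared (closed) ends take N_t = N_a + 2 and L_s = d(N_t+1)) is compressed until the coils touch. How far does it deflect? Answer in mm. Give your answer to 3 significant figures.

N_t = 10; L_s = 10.5·11 = 115.5 mm
δ_solid = L₀ − L_s = 175 − 115.5 = 59.5 mm

59.5 mm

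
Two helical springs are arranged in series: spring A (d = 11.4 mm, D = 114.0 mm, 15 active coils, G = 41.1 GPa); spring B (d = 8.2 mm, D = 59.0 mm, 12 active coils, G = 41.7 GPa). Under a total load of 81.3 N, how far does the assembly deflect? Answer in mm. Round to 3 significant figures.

k_A = Gd⁴/(8D³N_a) = (41.1×10³)(11.4⁴)/(8·114.0³·15) = 3.9045 N/mm
k_B = Gd⁴/(8D³N_a) = (41.7×10³)(8.2⁴)/(8·59.0³·12) = 9.5623 N/mm
Series: 1/k_eq = 1/3.9045 + 1/9.5623 = 0.36069; k_eq = 2.7725 N/mm
δ = F/k_eq = 81.3/2.7725 = 29.324 mm

29.3 mm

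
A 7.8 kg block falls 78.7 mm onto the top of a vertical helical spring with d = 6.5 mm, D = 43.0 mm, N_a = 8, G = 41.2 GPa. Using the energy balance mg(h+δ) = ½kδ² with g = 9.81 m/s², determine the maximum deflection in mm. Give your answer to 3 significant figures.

34.6 mm

k = Gd⁴/(8D³N_a) = (41.2×10³)(6.5⁴)/(8·43.0³·8) = 14.453 N/mm
W = mg = 7.8 × 9.81 = 76.518 N
½kδ² − Wδ − Wh = 0 → δ = (W + √(W² + 2kWh))/k
δ = (76.518 + √(5855 + 174074))/14.453 = (76.518 + 424.18)/14.453 = 34.643 mm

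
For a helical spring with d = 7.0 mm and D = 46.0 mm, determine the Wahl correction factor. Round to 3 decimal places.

1.228

C = D/d = 46.0/7.0 = 6.5714
K_W = (4C−1)/(4C−4) + 0.615/C = 25.286/22.286 + 0.0936 = 1.2282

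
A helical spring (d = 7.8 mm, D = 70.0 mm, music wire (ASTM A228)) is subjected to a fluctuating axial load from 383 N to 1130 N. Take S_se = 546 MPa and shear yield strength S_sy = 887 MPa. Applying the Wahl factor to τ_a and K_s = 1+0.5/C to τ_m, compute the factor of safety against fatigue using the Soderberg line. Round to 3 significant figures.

1.57

C = D/d = 70.0/7.8 = 8.9744; K_W = (4C−1)/(4C−4)+0.615/C = 1.1626; K_s = 1+0.5/C = 1.0557
F_a = (F_max−F_min)/2 = 373.5 N; F_m = (F_max+F_min)/2 = 756.5 N
τ_a = K_W·8F_aD/(πd³) = 1.1626 × 140.3 = 163.11 MPa
τ_m = K_s·8F_mD/(πd³) = 1.0557 × 284.16 = 299.99 MPa
Soderberg: 1/n_f = τ_a/S_se + τ_m/S_sy = 163.11/546 + 299.99/887 = 0.29873 + 0.33821 = 0.63694
n_f = 1/0.63694 = 1.57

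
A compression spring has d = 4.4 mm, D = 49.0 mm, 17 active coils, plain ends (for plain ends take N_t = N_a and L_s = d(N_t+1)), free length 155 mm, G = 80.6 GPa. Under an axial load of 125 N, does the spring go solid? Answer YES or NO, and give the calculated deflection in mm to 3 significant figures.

NO, δ = 66.2 mm

k = Gd⁴/(8D³N_a) = (80.6×10³)(4.4⁴)/(8·49.0³·17) = 1.8881 N/mm
N_t = 17; L_s = 4.4·18 = 79.2 mm; δ_solid = L₀ − L_s = 155 − 79.2 = 75.8 mm
δ = F/k = 125/1.8881 = 66.205 mm
δ < δ_solid → spring does not go solid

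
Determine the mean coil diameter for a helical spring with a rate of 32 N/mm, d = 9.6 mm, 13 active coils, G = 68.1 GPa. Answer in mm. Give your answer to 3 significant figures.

55.8 mm

D = (Gd⁴/(8N_a·k))^(1/3) = (68.1×10³·9.6⁴/(8·13·32))^(1/3)
  = (173800)^(1/3) = 55.8063 mm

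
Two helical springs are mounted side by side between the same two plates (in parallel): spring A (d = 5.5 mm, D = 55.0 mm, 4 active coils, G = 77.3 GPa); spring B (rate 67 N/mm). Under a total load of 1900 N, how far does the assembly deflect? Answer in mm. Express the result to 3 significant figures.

k_A = Gd⁴/(8D³N_a) = (77.3×10³)(5.5⁴)/(8·55.0³·4) = 13.286 N/mm
Parallel: k_eq = 13.286 + 67 = 80.286 N/mm
δ = F/k_eq = 1900/80.286 = 23.665 mm

23.7 mm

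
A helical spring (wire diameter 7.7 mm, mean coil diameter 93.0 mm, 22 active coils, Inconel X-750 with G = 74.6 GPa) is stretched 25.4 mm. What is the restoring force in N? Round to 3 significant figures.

47.1 N

k = Gd⁴/(8D³N_a) = (74.6×10³)(7.7⁴)/(8·93.0³·22) = 1.8524 N/mm
F = k·δ = 1.8524 × 25.4 = 47.052 N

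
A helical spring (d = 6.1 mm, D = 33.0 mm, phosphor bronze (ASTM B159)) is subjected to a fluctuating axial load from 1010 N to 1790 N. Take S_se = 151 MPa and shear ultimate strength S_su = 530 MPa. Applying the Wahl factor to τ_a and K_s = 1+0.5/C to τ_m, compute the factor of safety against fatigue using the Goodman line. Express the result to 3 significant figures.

C = D/d = 33.0/6.1 = 5.4098; K_W = (4C−1)/(4C−4)+0.615/C = 1.2838; K_s = 1+0.5/C = 1.0924
F_a = (F_max−F_min)/2 = 390 N; F_m = (F_max+F_min)/2 = 1400 N
τ_a = K_W·8F_aD/(πd³) = 1.2838 × 144.39 = 185.36 MPa
τ_m = K_s·8F_mD/(πd³) = 1.0924 × 518.31 = 566.22 MPa
Goodman: 1/n_f = τ_a/S_se + τ_m/S_su = 185.36/151 + 566.22/530 = 1.22754 + 1.06834 = 2.2959
n_f = 1/2.2959 = 0.4356

0.436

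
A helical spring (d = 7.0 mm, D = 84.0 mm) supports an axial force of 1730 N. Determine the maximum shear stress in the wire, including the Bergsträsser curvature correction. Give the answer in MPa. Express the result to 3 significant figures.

Spring index C = D/d = 84.0/7.0 = 12.0000
K_B = (4C+2)/(4C−3) = 50.000/45.000 = 1.1111
τ₀ = 8FD/(πd³) = 8·1730·84.0/(π·7.0³) = 1.16256e+06/1077.6 = 1078.9 MPa
τ_max = K·τ₀ = 1.1111 × 1078.9 = 1198.8 MPa

1200 MPa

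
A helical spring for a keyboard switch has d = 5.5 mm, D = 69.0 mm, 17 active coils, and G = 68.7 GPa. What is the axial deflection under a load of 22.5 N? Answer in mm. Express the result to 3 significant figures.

16.0 mm

k = Gd⁴/(8D³N_a) = (68.7×10³)(5.5⁴)/(8·69.0³·17) = 1.4071 N/mm
δ = F/k = 22.5 / 1.4071 = 15.99 mm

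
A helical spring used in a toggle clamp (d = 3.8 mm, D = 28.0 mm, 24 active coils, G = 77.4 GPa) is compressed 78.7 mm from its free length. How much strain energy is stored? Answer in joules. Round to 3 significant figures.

k = Gd⁴/(8D³N_a) = (77.4×10³)(3.8⁴)/(8·28.0³·24) = 3.8291 N/mm
U = ½kδ² = 0.5 × 3.8291 × 78.7² = 11858 N·mm = 11.858 J

11.9 J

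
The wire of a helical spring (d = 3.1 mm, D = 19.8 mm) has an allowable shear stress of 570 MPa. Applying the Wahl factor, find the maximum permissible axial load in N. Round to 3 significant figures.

273 N

C = D/d = 19.8/3.1 = 6.3871
K_W = (4C−1)/(4C−4) + 0.615/C = 24.548/21.548 + 0.0963 = 1.2355
τ_max = K·8FD/(πd³) → F_max = τ_allow·πd³/(8DK)
F_max = 570·π·3.1³/(8·19.8·1.2355) = 53347/195.7 = 272.59 N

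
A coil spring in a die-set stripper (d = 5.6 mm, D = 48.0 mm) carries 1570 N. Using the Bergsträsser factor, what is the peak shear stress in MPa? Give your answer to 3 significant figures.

Spring index C = D/d = 48.0/5.6 = 8.5714
K_B = (4C+2)/(4C−3) = 36.286/31.286 = 1.1598
τ₀ = 8FD/(πd³) = 8·1570·48.0/(π·5.6³) = 602880/551.71 = 1092.7 MPa
τ_max = K·τ₀ = 1.1598 × 1092.7 = 1267.4 MPa

1270 MPa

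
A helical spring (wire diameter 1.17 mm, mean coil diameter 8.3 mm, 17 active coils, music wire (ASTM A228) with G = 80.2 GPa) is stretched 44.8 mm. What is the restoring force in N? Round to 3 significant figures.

86.6 N

k = Gd⁴/(8D³N_a) = (80.2×10³)(1.17⁴)/(8·8.3³·17) = 1.9326 N/mm
F = k·δ = 1.9326 × 44.8 = 86.581 N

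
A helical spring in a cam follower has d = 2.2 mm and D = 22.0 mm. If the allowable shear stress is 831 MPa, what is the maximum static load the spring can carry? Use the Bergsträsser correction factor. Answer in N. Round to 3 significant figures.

C = D/d = 22.0/2.2 = 10.0000
K_B = (4C+2)/(4C−3) = 42.000/37.000 = 1.1351
τ_max = K·8FD/(πd³) → F_max = τ_allow·πd³/(8DK)
F_max = 831·π·2.2³/(8·22.0·1.1351) = 27798/199.78 = 139.14 N

139 N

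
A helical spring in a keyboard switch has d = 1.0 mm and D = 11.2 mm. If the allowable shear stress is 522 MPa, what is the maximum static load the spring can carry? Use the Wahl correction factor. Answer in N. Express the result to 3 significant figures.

C = D/d = 11.2/1.0 = 11.2000
K_W = (4C−1)/(4C−4) + 0.615/C = 43.800/40.800 + 0.0549 = 1.1284
τ_max = K·8FD/(πd³) → F_max = τ_allow·πd³/(8DK)
F_max = 522·π·1.0³/(8·11.2·1.1284) = 1639.9/101.11 = 16.219 N

16.2 N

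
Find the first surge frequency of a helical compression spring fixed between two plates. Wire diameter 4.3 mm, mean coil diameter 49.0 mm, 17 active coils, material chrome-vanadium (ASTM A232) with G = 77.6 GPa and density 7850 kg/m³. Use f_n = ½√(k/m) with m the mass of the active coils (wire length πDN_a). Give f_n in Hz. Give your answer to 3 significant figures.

37.3 Hz

k = Gd⁴/(8D³N_a) = (77.6×10³)(4.3⁴)/(8·49.0³·17) = 1.6581 N/mm = 1658.1 N/m
Wire length L = πDN_a = π·49.0·17 = 2616.9 mm
m = ρ·(πd²/4)·L = 7850 × 14.522×10⁻⁶ m² × 2.6169 m = 0.29833 kg
f_n = ½√(k/m) = 0.5·√(1658.1/0.29833) = 0.5·√(5558) = 37.276 Hz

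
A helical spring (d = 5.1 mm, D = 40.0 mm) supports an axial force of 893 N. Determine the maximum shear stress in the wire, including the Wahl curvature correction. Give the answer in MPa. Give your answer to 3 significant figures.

815 MPa

Spring index C = D/d = 40.0/5.1 = 7.8431
K_W = (4C−1)/(4C−4) + 0.615/C = 30.373/27.373 + 0.0784 = 1.1880
τ₀ = 8FD/(πd³) = 8·893·40.0/(π·5.1³) = 285760/416.74 = 685.71 MPa
τ_max = K·τ₀ = 1.1880 × 685.71 = 814.63 MPa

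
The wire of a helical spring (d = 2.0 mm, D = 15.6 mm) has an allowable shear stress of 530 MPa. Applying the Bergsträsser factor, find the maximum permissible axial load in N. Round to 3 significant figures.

90.7 N

C = D/d = 15.6/2.0 = 7.8000
K_B = (4C+2)/(4C−3) = 33.200/28.200 = 1.1773
τ_max = K·8FD/(πd³) → F_max = τ_allow·πd³/(8DK)
F_max = 530·π·2.0³/(8·15.6·1.1773) = 13320/146.93 = 90.659 N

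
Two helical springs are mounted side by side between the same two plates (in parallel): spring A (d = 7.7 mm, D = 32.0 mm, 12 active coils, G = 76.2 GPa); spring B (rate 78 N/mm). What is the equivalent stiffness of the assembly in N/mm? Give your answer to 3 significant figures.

k_A = Gd⁴/(8D³N_a) = (76.2×10³)(7.7⁴)/(8·32.0³·12) = 85.152 N/mm
Parallel: k_eq = 85.152 + 78 = 163.15 N/mm

163 N/mm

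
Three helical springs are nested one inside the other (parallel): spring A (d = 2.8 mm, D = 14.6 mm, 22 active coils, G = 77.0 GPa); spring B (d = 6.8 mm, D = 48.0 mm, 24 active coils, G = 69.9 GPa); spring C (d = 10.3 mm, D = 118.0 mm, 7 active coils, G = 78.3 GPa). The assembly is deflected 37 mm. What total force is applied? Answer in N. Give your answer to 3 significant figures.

k_A = Gd⁴/(8D³N_a) = (77.0×10³)(2.8⁴)/(8·14.6³·22) = 8.6408 N/mm
k_B = Gd⁴/(8D³N_a) = (69.9×10³)(6.8⁴)/(8·48.0³·24) = 7.0386 N/mm
k_C = Gd⁴/(8D³N_a) = (78.3×10³)(10.3⁴)/(8·118.0³·7) = 9.578 N/mm
Parallel: k_eq = 8.6408 + 7.0386 + 9.578 = 25.257 N/mm
F = k_eq·δ = 25.257·37 = 934.52 N

935 N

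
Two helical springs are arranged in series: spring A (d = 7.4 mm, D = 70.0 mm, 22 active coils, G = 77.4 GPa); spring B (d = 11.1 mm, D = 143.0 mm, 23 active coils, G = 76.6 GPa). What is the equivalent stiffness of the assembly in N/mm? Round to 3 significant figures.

k_A = Gd⁴/(8D³N_a) = (77.4×10³)(7.4⁴)/(8·70.0³·22) = 3.8447 N/mm
k_B = Gd⁴/(8D³N_a) = (76.6×10³)(11.1⁴)/(8·143.0³·23) = 2.1612 N/mm
Series: 1/k_eq = 1/3.8447 + 1/2.1612 = 0.72281; k_eq = 1.3835 N/mm

1.38 N/mm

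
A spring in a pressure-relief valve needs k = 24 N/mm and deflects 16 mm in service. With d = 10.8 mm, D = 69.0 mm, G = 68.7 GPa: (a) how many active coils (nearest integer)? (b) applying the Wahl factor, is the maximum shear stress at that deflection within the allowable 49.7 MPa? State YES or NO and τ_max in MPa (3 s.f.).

(a) 15 coils; (b) NO, τ_max = 65.4 MPa

N_a = Gd⁴/(8D³k) = (68.7×10³)(10.8⁴)/(8·69.0³·24) = 14.82 → N_a = 15
Actual rate k = Gd⁴/(8D³·15) = 23.71 N/mm
Working load F = kδ = 23.71·16 = 379.35 N
C = 69.0/10.8 = 6.3889; K_W = (4C−1)/(4C−4)+0.615/C = 1.2354
τ_max = K_W·8FD/(πd³) = 1.2354·52.913 = 65.37 MPa
τ_max > 49.7 MPa → exceeds allowable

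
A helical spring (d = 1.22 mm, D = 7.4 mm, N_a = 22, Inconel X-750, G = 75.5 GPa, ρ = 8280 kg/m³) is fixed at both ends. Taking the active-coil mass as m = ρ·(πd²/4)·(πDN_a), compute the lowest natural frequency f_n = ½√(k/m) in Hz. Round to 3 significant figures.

k = Gd⁴/(8D³N_a) = (75.5×10³)(1.22⁴)/(8·7.4³·22) = 2.3452 N/mm = 2345.2 N/m
Wire length L = πDN_a = π·7.4·22 = 511.45 mm
m = ρ·(πd²/4)·L = 8280 × 1.169×10⁻⁶ m² × 0.51145 m = 0.0049504 kg
f_n = ½√(k/m) = 0.5·√(2345.2/0.0049504) = 0.5·√(4.7373e+05) = 344.14 Hz

344 Hz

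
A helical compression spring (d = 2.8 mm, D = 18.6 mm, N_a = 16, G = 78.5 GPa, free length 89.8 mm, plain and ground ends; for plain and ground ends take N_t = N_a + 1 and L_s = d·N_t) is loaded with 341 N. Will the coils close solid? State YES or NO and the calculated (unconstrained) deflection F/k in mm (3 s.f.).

YES, δ = 58.2 mm

k = Gd⁴/(8D³N_a) = (78.5×10³)(2.8⁴)/(8·18.6³·16) = 5.858 N/mm
N_t = 17; L_s = 2.8·17 = 47.6 mm; δ_solid = L₀ − L_s = 89.8 − 47.6 = 42.2 mm
δ = F/k = 341/5.858 = 58.211 mm
δ ≥ δ_solid → spring goes solid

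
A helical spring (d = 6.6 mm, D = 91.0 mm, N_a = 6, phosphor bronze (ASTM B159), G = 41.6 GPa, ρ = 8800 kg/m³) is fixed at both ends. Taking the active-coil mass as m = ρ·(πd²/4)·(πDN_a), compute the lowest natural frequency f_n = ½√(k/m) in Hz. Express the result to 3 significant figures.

32.5 Hz

k = Gd⁴/(8D³N_a) = (41.6×10³)(6.6⁴)/(8·91.0³·6) = 2.1822 N/mm = 2182.2 N/m
Wire length L = πDN_a = π·91.0·6 = 1715.3 mm
m = ρ·(πd²/4)·L = 8800 × 34.212×10⁻⁶ m² × 1.7153 m = 0.51642 kg
f_n = ½√(k/m) = 0.5·√(2182.2/0.51642) = 0.5·√(4225.7) = 32.503 Hz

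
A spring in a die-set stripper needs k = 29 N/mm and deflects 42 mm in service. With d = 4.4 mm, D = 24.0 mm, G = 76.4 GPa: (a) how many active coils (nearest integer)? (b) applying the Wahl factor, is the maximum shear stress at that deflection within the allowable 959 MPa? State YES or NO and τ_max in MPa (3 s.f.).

N_a = Gd⁴/(8D³k) = (76.4×10³)(4.4⁴)/(8·24.0³·29) = 8.929 → N_a = 9
Actual rate k = Gd⁴/(8D³·9) = 28.77 N/mm
Working load F = kδ = 28.77·42 = 1208.3 N
C = 24.0/4.4 = 5.4545; K_W = (4C−1)/(4C−4)+0.615/C = 1.2811
τ_max = K_W·8FD/(πd³) = 1.2811·866.92 = 1110.6 MPa
τ_max > 959 MPa → exceeds allowable

(a) 9 coils; (b) NO, τ_max = 1110 MPa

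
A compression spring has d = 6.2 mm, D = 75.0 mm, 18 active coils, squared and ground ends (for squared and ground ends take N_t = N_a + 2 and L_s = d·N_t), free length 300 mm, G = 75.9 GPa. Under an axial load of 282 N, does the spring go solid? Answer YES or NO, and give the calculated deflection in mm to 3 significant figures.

NO, δ = 153 mm

k = Gd⁴/(8D³N_a) = (75.9×10³)(6.2⁴)/(8·75.0³·18) = 1.8461 N/mm
N_t = 20; L_s = 6.2·20 = 124 mm; δ_solid = L₀ − L_s = 300 − 124 = 176 mm
δ = F/k = 282/1.8461 = 152.75 mm
δ < δ_solid → spring does not go solid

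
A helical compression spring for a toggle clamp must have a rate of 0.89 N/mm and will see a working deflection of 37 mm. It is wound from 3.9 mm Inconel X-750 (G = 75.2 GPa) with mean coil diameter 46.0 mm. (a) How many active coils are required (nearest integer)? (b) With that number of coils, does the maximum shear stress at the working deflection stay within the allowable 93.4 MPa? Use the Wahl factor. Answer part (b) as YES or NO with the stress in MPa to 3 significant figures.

(a) 25 coils; (b) YES, τ_max = 73.2 MPa

N_a = Gd⁴/(8D³k) = (75.2×10³)(3.9⁴)/(8·46.0³·0.89) = 25.1 → N_a = 25
Actual rate k = Gd⁴/(8D³·25) = 0.89366 N/mm
Working load F = kδ = 0.89366·37 = 33.065 N
C = 46.0/3.9 = 11.7949; K_W = (4C−1)/(4C−4)+0.615/C = 1.1216
τ_max = K_W·8FD/(πd³) = 1.1216·65.295 = 73.236 MPa
τ_max ≤ 93.4 MPa → acceptable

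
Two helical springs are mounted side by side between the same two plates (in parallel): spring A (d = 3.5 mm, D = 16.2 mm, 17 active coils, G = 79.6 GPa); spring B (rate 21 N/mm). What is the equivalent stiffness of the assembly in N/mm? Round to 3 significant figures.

41.7 N/mm

k_A = Gd⁴/(8D³N_a) = (79.6×10³)(3.5⁴)/(8·16.2³·17) = 20.659 N/mm
Parallel: k_eq = 20.659 + 21 = 41.659 N/mm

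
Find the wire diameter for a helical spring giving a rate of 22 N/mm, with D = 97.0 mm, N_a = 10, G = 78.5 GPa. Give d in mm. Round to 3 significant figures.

d = (8D³N_a·k / G)^(1/4) = (8·97.0³·10·22 / (78.5×10³))^0.25
  = (20462)^0.25 = 11.9602 mm

12.0 mm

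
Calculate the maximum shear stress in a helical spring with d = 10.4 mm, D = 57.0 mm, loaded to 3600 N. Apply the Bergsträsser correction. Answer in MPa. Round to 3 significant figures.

Spring index C = D/d = 57.0/10.4 = 5.4808
K_B = (4C+2)/(4C−3) = 23.923/18.923 = 1.2642
τ₀ = 8FD/(πd³) = 8·3600·57.0/(π·10.4³) = 1.6416e+06/3533.9 = 464.53 MPa
τ_max = K·τ₀ = 1.2642 × 464.53 = 587.28 MPa

587 MPa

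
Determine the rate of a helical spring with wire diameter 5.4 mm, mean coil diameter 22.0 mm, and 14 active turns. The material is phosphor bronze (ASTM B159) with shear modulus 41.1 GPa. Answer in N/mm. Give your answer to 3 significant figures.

k = Gd⁴/(8D³N_a) = (41.1×10³ × 5.4⁴) / (8 × 22.0³ × 14)
  = 3.49476e+07 / 1.19258e+06 = 29.304 N/mm

29.3 N/mm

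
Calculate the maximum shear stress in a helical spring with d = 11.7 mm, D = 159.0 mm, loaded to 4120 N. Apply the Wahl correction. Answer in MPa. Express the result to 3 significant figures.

Spring index C = D/d = 159.0/11.7 = 13.5897
K_W = (4C−1)/(4C−4) + 0.615/C = 53.359/50.359 + 0.0453 = 1.1048
τ₀ = 8FD/(πd³) = 8·4120·159.0/(π·11.7³) = 5.24064e+06/5031.6 = 1041.5 MPa
τ_max = K·τ₀ = 1.1048 × 1041.5 = 1150.7 MPa

1150 MPa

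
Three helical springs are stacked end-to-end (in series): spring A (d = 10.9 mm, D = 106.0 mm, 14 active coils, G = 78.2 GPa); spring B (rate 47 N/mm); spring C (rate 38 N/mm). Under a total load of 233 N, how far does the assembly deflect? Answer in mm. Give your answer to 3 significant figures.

k_A = Gd⁴/(8D³N_a) = (78.2×10³)(10.9⁴)/(8·106.0³·14) = 8.2752 N/mm
Series: 1/k_eq = 1/8.2752 + 1/47 + 1/38 = 0.16844; k_eq = 5.937 N/mm
δ = F/k_eq = 233/5.937 = 39.246 mm

39.2 mm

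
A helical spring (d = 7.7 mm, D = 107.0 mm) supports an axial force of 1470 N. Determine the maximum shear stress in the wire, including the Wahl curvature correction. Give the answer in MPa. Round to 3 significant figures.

Spring index C = D/d = 107.0/7.7 = 13.8961
K_W = (4C−1)/(4C−4) + 0.615/C = 54.584/51.584 + 0.0443 = 1.1024
τ₀ = 8FD/(πd³) = 8·1470·107.0/(π·7.7³) = 1.25832e+06/1434.2 = 877.34 MPa
τ_max = K·τ₀ = 1.1024 × 877.34 = 967.19 MPa

967 MPa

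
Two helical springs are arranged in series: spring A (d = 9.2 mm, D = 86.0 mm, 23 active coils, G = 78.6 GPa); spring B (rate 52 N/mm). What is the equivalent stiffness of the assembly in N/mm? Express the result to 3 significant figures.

k_A = Gd⁴/(8D³N_a) = (78.6×10³)(9.2⁴)/(8·86.0³·23) = 4.8113 N/mm
Series: 1/k_eq = 1/4.8113 + 1/52 = 0.22708; k_eq = 4.4038 N/mm

4.40 N/mm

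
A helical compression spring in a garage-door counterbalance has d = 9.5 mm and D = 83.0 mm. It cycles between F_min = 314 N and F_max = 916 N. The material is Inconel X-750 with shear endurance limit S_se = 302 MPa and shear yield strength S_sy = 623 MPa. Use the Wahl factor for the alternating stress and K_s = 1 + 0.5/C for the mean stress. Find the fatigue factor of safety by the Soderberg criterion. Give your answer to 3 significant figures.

1.84

C = D/d = 83.0/9.5 = 8.7368; K_W = (4C−1)/(4C−4)+0.615/C = 1.1673; K_s = 1+0.5/C = 1.0572
F_a = (F_max−F_min)/2 = 301 N; F_m = (F_max+F_min)/2 = 615 N
τ_a = K_W·8F_aD/(πd³) = 1.1673 × 74.202 = 86.618 MPa
τ_m = K_s·8F_mD/(πd³) = 1.0572 × 151.61 = 160.28 MPa
Soderberg: 1/n_f = τ_a/S_se + τ_m/S_sy = 86.618/302 + 160.28/623 = 0.28681 + 0.25728 = 0.54409
n_f = 1/0.54409 = 1.838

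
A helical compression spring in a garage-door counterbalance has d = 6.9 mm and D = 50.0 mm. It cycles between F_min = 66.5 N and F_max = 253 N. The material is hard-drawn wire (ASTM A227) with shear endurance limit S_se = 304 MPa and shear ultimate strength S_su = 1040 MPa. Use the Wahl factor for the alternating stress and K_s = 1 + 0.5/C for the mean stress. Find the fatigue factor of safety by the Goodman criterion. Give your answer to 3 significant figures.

4.83

C = D/d = 50.0/6.9 = 7.2464; K_W = (4C−1)/(4C−4)+0.615/C = 1.2049; K_s = 1+0.5/C = 1.0690
F_a = (F_max−F_min)/2 = 93.25 N; F_m = (F_max+F_min)/2 = 159.75 N
τ_a = K_W·8F_aD/(πd³) = 1.2049 × 36.142 = 43.549 MPa
τ_m = K_s·8F_mD/(πd³) = 1.0690 × 61.916 = 66.188 MPa
Goodman: 1/n_f = τ_a/S_se + τ_m/S_su = 43.549/304 + 66.188/1040 = 0.14325 + 0.06364 = 0.2069
n_f = 1/0.2069 = 4.833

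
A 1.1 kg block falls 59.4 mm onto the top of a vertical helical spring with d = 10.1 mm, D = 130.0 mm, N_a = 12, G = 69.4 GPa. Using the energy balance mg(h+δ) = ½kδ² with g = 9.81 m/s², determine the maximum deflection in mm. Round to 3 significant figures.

k = Gd⁴/(8D³N_a) = (69.4×10³)(10.1⁴)/(8·130.0³·12) = 3.4241 N/mm
W = mg = 1.1 × 9.81 = 10.791 N
½kδ² − Wδ − Wh = 0 → δ = (W + √(W² + 2kWh))/k
δ = (10.791 + √(116.45 + 4389.57))/3.4241 = (10.791 + 67.127)/3.4241 = 22.756 mm

22.8 mm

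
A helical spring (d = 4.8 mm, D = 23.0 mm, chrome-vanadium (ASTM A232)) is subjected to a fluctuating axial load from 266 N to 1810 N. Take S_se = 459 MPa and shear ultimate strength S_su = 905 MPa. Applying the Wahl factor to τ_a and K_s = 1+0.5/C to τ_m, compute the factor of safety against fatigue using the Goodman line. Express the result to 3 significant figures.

C = D/d = 23.0/4.8 = 4.7917; K_W = (4C−1)/(4C−4)+0.615/C = 1.3262; K_s = 1+0.5/C = 1.1043
F_a = (F_max−F_min)/2 = 772 N; F_m = (F_max+F_min)/2 = 1038 N
τ_a = K_W·8F_aD/(πd³) = 1.3262 × 408.85 = 542.19 MPa
τ_m = K_s·8F_mD/(πd³) = 1.1043 × 549.72 = 607.08 MPa
Goodman: 1/n_f = τ_a/S_se + τ_m/S_su = 542.19/459 + 607.08/905 = 1.18125 + 0.67081 = 1.8521
n_f = 1/1.8521 = 0.5399

0.540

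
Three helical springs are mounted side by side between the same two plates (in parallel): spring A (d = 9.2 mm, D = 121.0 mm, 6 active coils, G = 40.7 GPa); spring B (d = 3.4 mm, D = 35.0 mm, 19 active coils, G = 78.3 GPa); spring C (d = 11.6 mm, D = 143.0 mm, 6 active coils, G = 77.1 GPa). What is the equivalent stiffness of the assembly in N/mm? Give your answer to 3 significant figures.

k_A = Gd⁴/(8D³N_a) = (40.7×10³)(9.2⁴)/(8·121.0³·6) = 3.4288 N/mm
k_B = Gd⁴/(8D³N_a) = (78.3×10³)(3.4⁴)/(8·35.0³·19) = 1.6056 N/mm
k_C = Gd⁴/(8D³N_a) = (77.1×10³)(11.6⁴)/(8·143.0³·6) = 9.9457 N/mm
Parallel: k_eq = 3.4288 + 1.6056 + 9.9457 = 14.98 N/mm

15.0 N/mm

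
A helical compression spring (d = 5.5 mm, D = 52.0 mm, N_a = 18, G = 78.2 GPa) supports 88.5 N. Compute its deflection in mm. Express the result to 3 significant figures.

25.0 mm

k = Gd⁴/(8D³N_a) = (78.2×10³)(5.5⁴)/(8·52.0³·18) = 3.5342 N/mm
δ = F/k = 88.5 / 3.5342 = 25.041 mm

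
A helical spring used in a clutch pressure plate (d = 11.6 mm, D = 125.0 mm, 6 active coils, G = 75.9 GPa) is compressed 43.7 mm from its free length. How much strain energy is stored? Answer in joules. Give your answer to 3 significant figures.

k = Gd⁴/(8D³N_a) = (75.9×10³)(11.6⁴)/(8·125.0³·6) = 14.659 N/mm
U = ½kδ² = 0.5 × 14.659 × 43.7² = 13997 N·mm = 13.997 J

14.0 J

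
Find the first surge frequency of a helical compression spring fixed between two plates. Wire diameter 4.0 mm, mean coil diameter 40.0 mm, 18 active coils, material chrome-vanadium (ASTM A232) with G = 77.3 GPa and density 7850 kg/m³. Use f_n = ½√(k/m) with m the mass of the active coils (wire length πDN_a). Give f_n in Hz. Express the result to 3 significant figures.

49.0 Hz

k = Gd⁴/(8D³N_a) = (77.3×10³)(4.0⁴)/(8·40.0³·18) = 2.1472 N/mm = 2147.2 N/m
Wire length L = πDN_a = π·40.0·18 = 2261.9 mm
m = ρ·(πd²/4)·L = 7850 × 12.566×10⁻⁶ m² × 2.2619 m = 0.22313 kg
f_n = ½√(k/m) = 0.5·√(2147.2/0.22313) = 0.5·√(9623.1) = 49.049 Hz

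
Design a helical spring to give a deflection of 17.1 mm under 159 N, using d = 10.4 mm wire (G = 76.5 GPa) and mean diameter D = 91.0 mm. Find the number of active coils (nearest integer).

Required rate k = F/δ = 159/17.1 = 9.2982 N/mm
N_a = Gd⁴/(8D³k) = (76.5×10³ × 10.4⁴)/(8 × 91.0³ × 9.2982)
    = 8.94942e+08 / 5.60551e+07 = 15.97 → 16 coils

16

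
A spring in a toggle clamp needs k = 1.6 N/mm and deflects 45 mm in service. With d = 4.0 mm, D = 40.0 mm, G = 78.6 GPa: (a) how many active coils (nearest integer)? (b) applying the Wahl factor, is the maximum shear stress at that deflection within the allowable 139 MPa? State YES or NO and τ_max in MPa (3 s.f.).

(a) 25 coils; (b) YES, τ_max = 129 MPa

N_a = Gd⁴/(8D³k) = (78.6×10³)(4.0⁴)/(8·40.0³·1.6) = 24.56 → N_a = 25
Actual rate k = Gd⁴/(8D³·25) = 1.572 N/mm
Working load F = kδ = 1.572·45 = 70.74 N
C = 40.0/4.0 = 10.0000; K_W = (4C−1)/(4C−4)+0.615/C = 1.1448
τ_max = K_W·8FD/(πd³) = 1.1448·112.59 = 128.89 MPa
τ_max ≤ 139 MPa → acceptable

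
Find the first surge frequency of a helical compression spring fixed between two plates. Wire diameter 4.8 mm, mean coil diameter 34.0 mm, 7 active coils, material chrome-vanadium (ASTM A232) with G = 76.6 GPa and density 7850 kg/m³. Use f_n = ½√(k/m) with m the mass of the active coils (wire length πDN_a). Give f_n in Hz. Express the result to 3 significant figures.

k = Gd⁴/(8D³N_a) = (76.6×10³)(4.8⁴)/(8·34.0³·7) = 18.474 N/mm = 18474 N/m
Wire length L = πDN_a = π·34.0·7 = 747.7 mm
m = ρ·(πd²/4)·L = 7850 × 18.096×10⁻⁶ m² × 0.7477 m = 0.10621 kg
f_n = ½√(k/m) = 0.5·√(18474/0.10621) = 0.5·√(1.7394e+05) = 208.53 Hz

209 Hz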